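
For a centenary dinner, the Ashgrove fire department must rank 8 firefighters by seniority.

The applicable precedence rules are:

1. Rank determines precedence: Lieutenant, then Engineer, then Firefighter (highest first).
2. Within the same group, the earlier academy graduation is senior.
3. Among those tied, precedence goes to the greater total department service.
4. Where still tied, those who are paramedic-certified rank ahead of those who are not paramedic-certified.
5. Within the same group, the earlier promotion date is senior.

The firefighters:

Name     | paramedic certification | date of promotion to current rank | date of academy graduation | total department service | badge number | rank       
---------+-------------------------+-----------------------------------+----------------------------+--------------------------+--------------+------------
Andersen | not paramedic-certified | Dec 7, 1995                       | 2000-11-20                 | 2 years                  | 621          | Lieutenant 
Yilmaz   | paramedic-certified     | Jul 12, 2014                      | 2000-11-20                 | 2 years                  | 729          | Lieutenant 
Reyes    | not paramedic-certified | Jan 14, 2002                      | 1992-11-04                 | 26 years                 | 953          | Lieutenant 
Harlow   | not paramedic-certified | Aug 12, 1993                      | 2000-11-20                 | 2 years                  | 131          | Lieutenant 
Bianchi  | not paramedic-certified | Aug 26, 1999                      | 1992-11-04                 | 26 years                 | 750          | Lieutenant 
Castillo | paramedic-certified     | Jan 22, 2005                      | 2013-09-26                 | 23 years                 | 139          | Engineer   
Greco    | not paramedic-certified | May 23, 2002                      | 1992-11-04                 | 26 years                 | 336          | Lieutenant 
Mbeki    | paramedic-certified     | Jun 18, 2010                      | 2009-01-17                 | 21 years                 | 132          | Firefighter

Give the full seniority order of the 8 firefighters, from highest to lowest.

Bianchi, Reyes, Greco, Yilmaz, Harlow, Andersen, Castillo, Mbeki

By rank: Bianchi, Reyes, Greco, Yilmaz, Harlow and Andersen (Lieutenant); then Castillo (Engineer); then Mbeki (Firefighter).
Among Bianchi, Reyes, Greco, Yilmaz, Harlow and Andersen, by date of academy graduation (earlier first): Bianchi, Reyes and Greco (1992-11-04) before Yilmaz, Harlow and Andersen (2000-11-20).
Bianchi, Reyes and Greco all have total department service 26 years, so the next rule applies.
Bianchi, Reyes and Greco are each not paramedic-certified, so the next rule applies.
Among Bianchi, Reyes and Greco, by date of promotion to current rank (earlier first): Bianchi (Aug 26, 1999) before Reyes (Jan 14, 2002) before Greco (May 23, 2002).
Yilmaz, Harlow and Andersen all have total department service 2 years, so the next rule applies.
Among Yilmaz, Harlow and Andersen, paramedic-certified before not paramedic-certified: Yilmaz (paramedic-certified) before Harlow and Andersen (not paramedic-certified).
Among Harlow and Andersen, by date of promotion to current rank (earlier first): Harlow (Aug 12, 1993) before Andersen (Dec 7, 1995).
Full order: Bianchi, Reyes, Greco, Yilmaz, Harlow, Andersen, Castillo, Mbeki.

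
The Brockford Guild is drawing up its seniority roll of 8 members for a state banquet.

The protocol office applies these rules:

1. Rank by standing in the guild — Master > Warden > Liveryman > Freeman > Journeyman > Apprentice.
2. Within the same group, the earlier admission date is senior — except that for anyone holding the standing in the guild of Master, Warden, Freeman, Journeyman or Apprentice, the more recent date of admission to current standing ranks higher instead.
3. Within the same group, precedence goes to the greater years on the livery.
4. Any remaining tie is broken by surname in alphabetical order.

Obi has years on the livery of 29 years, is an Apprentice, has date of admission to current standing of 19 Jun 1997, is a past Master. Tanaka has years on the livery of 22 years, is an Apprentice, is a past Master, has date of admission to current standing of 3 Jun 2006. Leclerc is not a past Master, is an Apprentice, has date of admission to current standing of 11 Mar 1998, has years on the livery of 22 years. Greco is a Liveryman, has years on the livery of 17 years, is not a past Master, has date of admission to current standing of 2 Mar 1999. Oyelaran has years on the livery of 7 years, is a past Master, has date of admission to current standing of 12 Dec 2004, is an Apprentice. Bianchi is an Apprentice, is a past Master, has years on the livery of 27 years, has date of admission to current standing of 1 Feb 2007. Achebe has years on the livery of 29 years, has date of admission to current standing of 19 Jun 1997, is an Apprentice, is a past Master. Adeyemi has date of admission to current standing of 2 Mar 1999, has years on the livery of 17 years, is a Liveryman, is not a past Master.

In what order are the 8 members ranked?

Adeyemi, Greco, Bianchi, Tanaka, Oyelaran, Leclerc, Achebe, Obi

By standing in the guild: Adeyemi and Greco (Liveryman); then Bianchi, Tanaka, Oyelaran, Leclerc, Achebe and Obi (Apprentice).
Adeyemi and Greco both have date of admission to current standing 2 Mar 1999, so the next rule applies.
Adeyemi and Greco both have years on the livery 17 years, so the next rule applies.
Among Adeyemi and Greco, alphabetically by surname: Adeyemi before Greco.
Among Bianchi, Tanaka, Oyelaran, Leclerc, Achebe and Obi, by date of admission to current standing (later first) (reversed rule for this group): Bianchi (1 Feb 2007) before Tanaka (3 Jun 2006) before Oyelaran (12 Dec 2004) before Leclerc (11 Mar 1998) before Achebe and Obi (19 Jun 1997).
Achebe and Obi both have years on the livery 29 years, so the next rule applies.
Among Achebe and Obi, alphabetically by surname: Achebe before Obi.
Full order: Adeyemi, Greco, Bianchi, Tanaka, Oyelaran, Leclerc, Achebe, Obi.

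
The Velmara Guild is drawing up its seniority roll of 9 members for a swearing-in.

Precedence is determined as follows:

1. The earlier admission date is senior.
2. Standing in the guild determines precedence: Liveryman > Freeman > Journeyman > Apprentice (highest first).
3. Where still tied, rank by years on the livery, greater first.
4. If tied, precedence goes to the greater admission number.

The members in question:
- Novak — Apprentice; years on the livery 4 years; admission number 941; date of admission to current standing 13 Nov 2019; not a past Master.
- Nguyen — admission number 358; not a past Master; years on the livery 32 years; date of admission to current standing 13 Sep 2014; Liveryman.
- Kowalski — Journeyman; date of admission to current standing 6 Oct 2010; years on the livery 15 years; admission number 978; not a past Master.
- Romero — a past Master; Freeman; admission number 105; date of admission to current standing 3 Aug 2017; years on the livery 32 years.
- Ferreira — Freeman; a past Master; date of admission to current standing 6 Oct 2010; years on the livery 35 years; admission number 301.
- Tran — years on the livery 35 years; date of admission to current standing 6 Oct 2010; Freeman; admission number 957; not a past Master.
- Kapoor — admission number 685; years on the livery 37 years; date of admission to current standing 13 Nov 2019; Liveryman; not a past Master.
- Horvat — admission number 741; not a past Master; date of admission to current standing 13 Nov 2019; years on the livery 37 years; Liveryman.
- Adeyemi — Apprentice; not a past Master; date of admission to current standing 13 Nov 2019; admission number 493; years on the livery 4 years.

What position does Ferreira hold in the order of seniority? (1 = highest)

By date of admission to current standing (earlier first): Tran, Ferreira and Kowalski (each 6 Oct 2010); then Nguyen (13 Sep 2014); then Romero (3 Aug 2017); then Horvat, Kapoor, Novak and Adeyemi (each 13 Nov 2019).
Among Tran, Ferreira and Kowalski, by standing in the guild: Tran and Ferreira (Freeman) before Kowalski (Journeyman).
Tran and Ferreira both have years on the livery 35 years, so the next rule applies.
Among Tran and Ferreira, by admission number (higher first): Tran (957) before Ferreira (301).
Among Horvat, Kapoor, Novak and Adeyemi, by standing in the guild: Horvat and Kapoor (Liveryman) before Novak and Adeyemi (Apprentice).
Horvat and Kapoor both have years on the livery 37 years, so the next rule applies.
Among Horvat and Kapoor, by admission number (higher first): Horvat (741) before Kapoor (685).
Novak and Adeyemi both have years on the livery 4 years, so the next rule applies.
Among Novak and Adeyemi, by admission number (higher first): Novak (941) before Adeyemi (493).
Order: Tran, Ferreira, Kowalski, Nguyen, Romero, Horvat, Kapoor, Novak, Adeyemi. So position 2.

2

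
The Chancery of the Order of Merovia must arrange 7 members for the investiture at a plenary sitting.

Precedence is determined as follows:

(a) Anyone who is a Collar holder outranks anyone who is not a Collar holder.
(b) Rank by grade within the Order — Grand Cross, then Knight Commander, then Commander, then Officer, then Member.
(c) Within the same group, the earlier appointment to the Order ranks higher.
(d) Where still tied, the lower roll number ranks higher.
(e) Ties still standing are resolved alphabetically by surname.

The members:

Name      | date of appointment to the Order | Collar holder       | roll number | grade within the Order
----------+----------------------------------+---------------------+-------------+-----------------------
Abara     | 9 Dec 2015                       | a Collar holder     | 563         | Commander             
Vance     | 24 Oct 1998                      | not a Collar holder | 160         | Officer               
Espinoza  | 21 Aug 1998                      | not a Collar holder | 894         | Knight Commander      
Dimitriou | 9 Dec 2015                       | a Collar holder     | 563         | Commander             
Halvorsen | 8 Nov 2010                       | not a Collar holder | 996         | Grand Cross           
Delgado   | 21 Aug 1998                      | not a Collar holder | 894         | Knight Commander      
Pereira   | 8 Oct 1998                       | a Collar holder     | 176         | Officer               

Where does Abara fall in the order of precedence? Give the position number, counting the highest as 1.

By the first rule: Abara, Dimitriou and Pereira (each a Collar holder); then Halvorsen, Delgado, Espinoza and Vance (each not a Collar holder).
Among Abara, Dimitriou and Pereira, by grade within the Order: Abara and Dimitriou (Commander) before Pereira (Officer).
Abara and Dimitriou both have date of appointment to the Order 9 Dec 2015, so the next rule applies.
Abara and Dimitriou both have roll number 563, so the next rule applies.
Among Abara and Dimitriou, alphabetically by surname: Abara before Dimitriou.
Among Halvorsen, Delgado, Espinoza and Vance, by grade within the Order: Halvorsen (Grand Cross) before Delgado and Espinoza (Knight Commander) before Vance (Officer).
Delgado and Espinoza both have date of appointment to the Order 21 Aug 1998, so the next rule applies.
Delgado and Espinoza both have roll number 894, so the next rule applies.
Among Delgado and Espinoza, alphabetically by surname: Delgado before Espinoza.
Order: Abara, Dimitriou, Pereira, Halvorsen, Delgado, Espinoza, Vance. So position 1.

1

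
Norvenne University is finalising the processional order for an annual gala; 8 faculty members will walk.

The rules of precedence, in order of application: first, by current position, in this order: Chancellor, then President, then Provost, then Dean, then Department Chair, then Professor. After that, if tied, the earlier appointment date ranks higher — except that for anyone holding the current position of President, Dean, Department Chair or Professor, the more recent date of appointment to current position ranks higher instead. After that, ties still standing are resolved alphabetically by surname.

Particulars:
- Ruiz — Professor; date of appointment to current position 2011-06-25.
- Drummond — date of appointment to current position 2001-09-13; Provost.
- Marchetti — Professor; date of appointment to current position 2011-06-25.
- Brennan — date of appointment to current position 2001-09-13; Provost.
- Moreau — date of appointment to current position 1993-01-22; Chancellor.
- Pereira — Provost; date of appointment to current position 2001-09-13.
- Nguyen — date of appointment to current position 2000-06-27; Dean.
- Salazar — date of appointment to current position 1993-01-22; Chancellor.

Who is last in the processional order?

By current position: Moreau and Salazar (Chancellor); then Brennan, Drummond and Pereira (Provost); then Nguyen (Dean); then Marchetti and Ruiz (Professor).
Moreau and Salazar both have date of appointment to current position 1993-01-22, so the next rule applies.
Among Moreau and Salazar, alphabetically by surname: Moreau before Salazar.
Brennan, Drummond and Pereira all have date of appointment to current position 2001-09-13, so the next rule applies.
Among Brennan, Drummond and Pereira, alphabetically by surname: Brennan before Drummond before Pereira.
Marchetti and Ruiz both have date of appointment to current position 2011-06-25, so the next rule applies.
Among Marchetti and Ruiz, alphabetically by surname: Marchetti before Ruiz.
Order: Moreau, Salazar, Brennan, Drummond, Pereira, Nguyen, Marchetti, Ruiz.

Ruiz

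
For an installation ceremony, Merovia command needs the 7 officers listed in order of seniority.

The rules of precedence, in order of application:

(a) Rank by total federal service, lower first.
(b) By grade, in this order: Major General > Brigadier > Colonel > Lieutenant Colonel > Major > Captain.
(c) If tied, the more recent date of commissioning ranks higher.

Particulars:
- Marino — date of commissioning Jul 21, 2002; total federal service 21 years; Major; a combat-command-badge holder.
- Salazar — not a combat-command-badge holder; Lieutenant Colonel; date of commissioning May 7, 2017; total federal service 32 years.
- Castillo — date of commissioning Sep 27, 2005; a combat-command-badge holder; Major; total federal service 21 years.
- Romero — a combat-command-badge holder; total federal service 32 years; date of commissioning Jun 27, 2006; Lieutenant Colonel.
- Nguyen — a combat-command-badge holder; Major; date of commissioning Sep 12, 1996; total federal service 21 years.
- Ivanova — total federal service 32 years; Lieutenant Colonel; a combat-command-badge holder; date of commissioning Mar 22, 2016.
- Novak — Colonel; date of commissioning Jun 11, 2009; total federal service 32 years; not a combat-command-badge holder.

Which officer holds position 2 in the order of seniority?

Marino

By total federal service (lower first): Castillo, Marino and Nguyen (each 21 years); then Novak, Salazar, Ivanova and Romero (each 32 years).
Castillo, Marino and Nguyen are each Major, so the next rule applies.
Among Castillo, Marino and Nguyen, by date of commissioning (later first): Castillo (Sep 27, 2005) before Marino (Jul 21, 2002) before Nguyen (Sep 12, 1996).
Among Novak, Salazar, Ivanova and Romero, by grade: Novak (Colonel) before Salazar, Ivanova and Romero (Lieutenant Colonel).
Among Salazar, Ivanova and Romero, by date of commissioning (later first): Salazar (May 7, 2017) before Ivanova (Mar 22, 2016) before Romero (Jun 27, 2006).
Order: Castillo, Marino, Nguyen, Novak, Salazar, Ivanova, Romero.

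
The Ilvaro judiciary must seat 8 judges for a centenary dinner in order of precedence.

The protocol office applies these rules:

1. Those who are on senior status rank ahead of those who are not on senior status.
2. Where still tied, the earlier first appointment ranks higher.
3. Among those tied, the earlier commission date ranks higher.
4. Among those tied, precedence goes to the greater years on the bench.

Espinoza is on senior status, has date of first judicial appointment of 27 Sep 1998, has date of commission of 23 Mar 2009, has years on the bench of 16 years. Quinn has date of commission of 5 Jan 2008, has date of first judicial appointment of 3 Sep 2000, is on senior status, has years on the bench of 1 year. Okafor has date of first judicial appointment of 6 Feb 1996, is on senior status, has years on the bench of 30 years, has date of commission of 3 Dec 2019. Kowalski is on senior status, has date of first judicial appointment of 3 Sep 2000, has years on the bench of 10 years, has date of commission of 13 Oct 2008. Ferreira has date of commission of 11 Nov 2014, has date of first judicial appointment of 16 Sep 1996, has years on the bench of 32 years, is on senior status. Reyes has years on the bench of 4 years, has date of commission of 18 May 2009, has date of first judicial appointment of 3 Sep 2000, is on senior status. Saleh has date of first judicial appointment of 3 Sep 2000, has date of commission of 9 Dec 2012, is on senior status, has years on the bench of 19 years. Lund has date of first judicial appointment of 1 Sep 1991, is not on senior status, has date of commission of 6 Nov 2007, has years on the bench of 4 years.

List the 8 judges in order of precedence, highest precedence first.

By the first rule: Okafor, Ferreira, Espinoza, Quinn, Kowalski, Reyes and Saleh (each on senior status); then Lund (not on senior status).
Among Okafor, Ferreira, Espinoza, Quinn, Kowalski, Reyes and Saleh, by date of first judicial appointment (earlier first): Okafor (6 Feb 1996) before Ferreira (16 Sep 1996) before Espinoza (27 Sep 1998) before Quinn, Kowalski, Reyes and Saleh (3 Sep 2000).
Among Quinn, Kowalski, Reyes and Saleh, by date of commission (earlier first): Quinn (5 Jan 2008) before Kowalski (13 Oct 2008) before Reyes (18 May 2009) before Saleh (9 Dec 2012).
Full order: Okafor, Ferreira, Espinoza, Quinn, Kowalski, Reyes, Saleh, Lund.

Okafor, Ferreira, Espinoza, Quinn, Kowalski, Reyes, Saleh, Lund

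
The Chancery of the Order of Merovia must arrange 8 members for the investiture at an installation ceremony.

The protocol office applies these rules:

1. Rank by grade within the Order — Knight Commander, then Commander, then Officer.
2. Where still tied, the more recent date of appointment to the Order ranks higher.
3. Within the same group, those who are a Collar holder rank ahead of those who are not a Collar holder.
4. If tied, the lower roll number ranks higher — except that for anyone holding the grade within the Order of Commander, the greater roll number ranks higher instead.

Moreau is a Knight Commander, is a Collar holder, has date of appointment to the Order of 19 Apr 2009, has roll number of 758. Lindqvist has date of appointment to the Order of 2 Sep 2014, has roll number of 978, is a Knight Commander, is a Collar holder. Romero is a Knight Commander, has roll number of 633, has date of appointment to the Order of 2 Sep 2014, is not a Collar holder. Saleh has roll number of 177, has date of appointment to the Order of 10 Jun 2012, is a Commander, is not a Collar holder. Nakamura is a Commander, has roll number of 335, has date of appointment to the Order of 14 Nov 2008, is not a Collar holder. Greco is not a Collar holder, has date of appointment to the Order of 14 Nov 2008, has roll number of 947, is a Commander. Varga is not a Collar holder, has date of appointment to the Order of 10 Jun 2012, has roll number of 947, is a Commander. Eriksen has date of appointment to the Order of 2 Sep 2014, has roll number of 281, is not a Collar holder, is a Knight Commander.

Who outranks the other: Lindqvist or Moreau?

Lindqvist

By grade within the Order: Lindqvist, Eriksen, Romero and Moreau (Knight Commander); then Varga, Saleh, Greco and Nakamura (Commander).
Among Lindqvist, Eriksen, Romero and Moreau, by date of appointment to the Order (later first): Lindqvist, Eriksen and Romero (2 Sep 2014) before Moreau (19 Apr 2009).
Among Lindqvist, Eriksen and Romero, a Collar holder before not a Collar holder: Lindqvist (a Collar holder) before Eriksen and Romero (not a Collar holder).
Among Eriksen and Romero, by roll number (lower first): Eriksen (281) before Romero (633).
Among Varga, Saleh, Greco and Nakamura, by date of appointment to the Order (later first): Varga and Saleh (10 Jun 2012) before Greco and Nakamura (14 Nov 2008).
Varga and Saleh are each not a Collar holder, so the next rule applies.
Among Varga and Saleh, by roll number (higher first) (reversed rule for this group): Varga (947) before Saleh (177).
Greco and Nakamura are each not a Collar holder, so the next rule applies.
Among Greco and Nakamura, by roll number (higher first) (reversed rule for this group): Greco (947) before Nakamura (335).
So Lindqvist takes precedence.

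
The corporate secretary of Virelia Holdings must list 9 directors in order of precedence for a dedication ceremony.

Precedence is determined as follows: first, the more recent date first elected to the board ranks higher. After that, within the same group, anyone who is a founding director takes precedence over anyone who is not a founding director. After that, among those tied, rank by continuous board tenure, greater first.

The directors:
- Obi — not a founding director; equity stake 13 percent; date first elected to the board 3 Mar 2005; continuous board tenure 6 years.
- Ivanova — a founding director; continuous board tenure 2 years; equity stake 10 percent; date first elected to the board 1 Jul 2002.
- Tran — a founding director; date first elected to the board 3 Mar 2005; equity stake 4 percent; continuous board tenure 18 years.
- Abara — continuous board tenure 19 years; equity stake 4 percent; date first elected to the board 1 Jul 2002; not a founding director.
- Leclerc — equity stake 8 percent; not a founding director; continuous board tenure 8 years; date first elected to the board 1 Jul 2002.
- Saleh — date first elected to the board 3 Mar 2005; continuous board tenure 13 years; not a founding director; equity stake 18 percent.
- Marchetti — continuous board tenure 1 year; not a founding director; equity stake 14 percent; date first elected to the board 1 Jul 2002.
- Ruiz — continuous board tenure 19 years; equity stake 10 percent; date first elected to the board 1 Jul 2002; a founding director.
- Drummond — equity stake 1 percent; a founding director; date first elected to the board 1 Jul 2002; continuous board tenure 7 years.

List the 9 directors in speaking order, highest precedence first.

By date first elected to the board (later first): Tran, Saleh and Obi (each 3 Mar 2005); then Ruiz, Drummond, Ivanova, Abara, Leclerc and Marchetti (each 1 Jul 2002).
Among Tran, Saleh and Obi, a founding director before not a founding director: Tran (a founding director) before Saleh and Obi (not a founding director).
Among Saleh and Obi, by continuous board tenure (higher first): Saleh (13 years) before Obi (6 years).
Among Ruiz, Drummond, Ivanova, Abara, Leclerc and Marchetti, a founding director before not a founding director: Ruiz, Drummond and Ivanova (a founding director) before Abara, Leclerc and Marchetti (not a founding director).
Among Ruiz, Drummond and Ivanova, by continuous board tenure (higher first): Ruiz (19 years) before Drummond (7 years) before Ivanova (2 years).
Among Abara, Leclerc and Marchetti, by continuous board tenure (higher first): Abara (19 years) before Leclerc (8 years) before Marchetti (1 year).
Full order: Tran, Saleh, Obi, Ruiz, Drummond, Ivanova, Abara, Leclerc, Marchetti.

Tran, Saleh, Obi, Ruiz, Drummond, Ivanova, Abara, Leclerc, Marchetti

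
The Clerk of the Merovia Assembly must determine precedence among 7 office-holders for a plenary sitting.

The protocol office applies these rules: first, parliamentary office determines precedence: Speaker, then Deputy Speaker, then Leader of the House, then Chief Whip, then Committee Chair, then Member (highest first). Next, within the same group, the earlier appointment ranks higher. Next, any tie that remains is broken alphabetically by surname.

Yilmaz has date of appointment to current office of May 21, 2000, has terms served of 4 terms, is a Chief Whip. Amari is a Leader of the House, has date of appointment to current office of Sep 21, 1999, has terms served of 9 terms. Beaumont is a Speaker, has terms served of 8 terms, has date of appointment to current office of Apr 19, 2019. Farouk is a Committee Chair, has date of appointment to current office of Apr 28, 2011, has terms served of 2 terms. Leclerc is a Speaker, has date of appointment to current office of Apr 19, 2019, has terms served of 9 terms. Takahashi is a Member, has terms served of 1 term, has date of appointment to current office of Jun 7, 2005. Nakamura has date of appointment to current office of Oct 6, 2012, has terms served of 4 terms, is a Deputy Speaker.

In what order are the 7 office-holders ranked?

Beaumont, Leclerc, Nakamura, Amari, Yilmaz, Farouk, Takahashi

By parliamentary office: Beaumont and Leclerc (Speaker); then Nakamura (Deputy Speaker); then Amari (Leader of the House); then Yilmaz (Chief Whip); then Farouk (Committee Chair); then Takahashi (Member).
Beaumont and Leclerc both have date of appointment to current office Apr 19, 2019, so the next rule applies.
Among Beaumont and Leclerc, alphabetically by surname: Beaumont before Leclerc.
Full order: Beaumont, Leclerc, Nakamura, Amari, Yilmaz, Farouk, Takahashi.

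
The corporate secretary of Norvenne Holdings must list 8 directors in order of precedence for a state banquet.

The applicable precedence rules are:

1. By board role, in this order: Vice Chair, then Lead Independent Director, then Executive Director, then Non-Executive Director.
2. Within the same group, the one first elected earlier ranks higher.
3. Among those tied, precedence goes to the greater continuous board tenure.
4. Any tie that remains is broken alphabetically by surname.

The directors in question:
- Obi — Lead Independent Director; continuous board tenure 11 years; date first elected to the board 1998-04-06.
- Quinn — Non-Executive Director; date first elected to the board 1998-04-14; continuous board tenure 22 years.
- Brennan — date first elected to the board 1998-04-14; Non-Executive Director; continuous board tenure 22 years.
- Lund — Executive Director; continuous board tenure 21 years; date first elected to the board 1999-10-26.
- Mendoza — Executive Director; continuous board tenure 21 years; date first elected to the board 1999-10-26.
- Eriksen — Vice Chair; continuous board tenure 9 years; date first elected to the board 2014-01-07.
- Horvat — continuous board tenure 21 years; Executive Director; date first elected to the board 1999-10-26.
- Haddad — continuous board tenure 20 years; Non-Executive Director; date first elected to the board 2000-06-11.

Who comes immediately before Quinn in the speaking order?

Brennan

By board role: Eriksen (Vice Chair); then Obi (Lead Independent Director); then Horvat, Lund and Mendoza (Executive Director); then Brennan, Quinn and Haddad (Non-Executive Director).
Horvat, Lund and Mendoza all have date first elected to the board 1999-10-26, so the next rule applies.
Horvat, Lund and Mendoza all have continuous board tenure 21 years, so the next rule applies.
Among Horvat, Lund and Mendoza, alphabetically by surname: Horvat before Lund before Mendoza.
Among Brennan, Quinn and Haddad, by date first elected to the board (earlier first): Brennan and Quinn (1998-04-14) before Haddad (2000-06-11).
Brennan and Quinn both have continuous board tenure 22 years, so the next rule applies.
Among Brennan and Quinn, alphabetically by surname: Brennan before Quinn.
Order: Eriksen, Obi, Horvat, Lund, Mendoza, Brennan, Quinn, Haddad.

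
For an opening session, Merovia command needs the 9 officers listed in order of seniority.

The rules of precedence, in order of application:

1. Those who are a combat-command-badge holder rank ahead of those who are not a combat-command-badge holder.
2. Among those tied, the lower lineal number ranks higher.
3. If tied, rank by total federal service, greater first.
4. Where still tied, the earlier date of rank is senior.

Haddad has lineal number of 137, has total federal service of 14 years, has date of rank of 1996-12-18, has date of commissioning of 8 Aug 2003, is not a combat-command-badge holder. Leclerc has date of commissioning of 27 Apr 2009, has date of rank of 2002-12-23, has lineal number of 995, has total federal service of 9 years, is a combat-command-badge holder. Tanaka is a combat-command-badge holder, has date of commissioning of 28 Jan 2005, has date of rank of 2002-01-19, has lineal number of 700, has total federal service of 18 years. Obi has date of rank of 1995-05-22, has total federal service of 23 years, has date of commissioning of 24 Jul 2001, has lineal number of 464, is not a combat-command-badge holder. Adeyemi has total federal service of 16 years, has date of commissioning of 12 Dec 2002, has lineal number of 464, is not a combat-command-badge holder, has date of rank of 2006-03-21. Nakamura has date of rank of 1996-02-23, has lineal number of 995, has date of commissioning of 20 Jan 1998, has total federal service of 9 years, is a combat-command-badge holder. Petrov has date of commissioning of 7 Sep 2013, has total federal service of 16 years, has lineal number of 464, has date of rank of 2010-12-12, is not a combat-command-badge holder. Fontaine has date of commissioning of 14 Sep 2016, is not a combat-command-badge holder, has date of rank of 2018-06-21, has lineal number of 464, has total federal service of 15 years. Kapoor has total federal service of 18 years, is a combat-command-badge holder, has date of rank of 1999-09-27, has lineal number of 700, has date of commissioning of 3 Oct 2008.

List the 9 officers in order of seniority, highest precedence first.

By the first rule: Kapoor, Tanaka, Nakamura and Leclerc (each a combat-command-badge holder); then Haddad, Obi, Adeyemi, Petrov and Fontaine (each not a combat-command-badge holder).
Among Kapoor, Tanaka, Nakamura and Leclerc, by lineal number (lower first): Kapoor and Tanaka (700) before Nakamura and Leclerc (995).
Kapoor and Tanaka both have total federal service 18 years, so the next rule applies.
Among Kapoor and Tanaka, by date of rank (earlier first): Kapoor (1999-09-27) before Tanaka (2002-01-19).
Nakamura and Leclerc both have total federal service 9 years, so the next rule applies.
Among Nakamura and Leclerc, by date of rank (earlier first): Nakamura (1996-02-23) before Leclerc (2002-12-23).
Among Haddad, Obi, Adeyemi, Petrov and Fontaine, by lineal number (lower first): Haddad (137) before Obi, Adeyemi, Petrov and Fontaine (464).
Among Obi, Adeyemi, Petrov and Fontaine, by total federal service (higher first): Obi (23 years) before Adeyemi and Petrov (16 years) before Fontaine (15 years).
Among Adeyemi and Petrov, by date of rank (earlier first): Adeyemi (2006-03-21) before Petrov (2010-12-12).
Full order: Kapoor, Tanaka, Nakamura, Leclerc, Haddad, Obi, Adeyemi, Petrov, Fontaine.

Kapoor, Tanaka, Nakamura, Leclerc, Haddad, Obi, Adeyemi, Petrov, Fontaine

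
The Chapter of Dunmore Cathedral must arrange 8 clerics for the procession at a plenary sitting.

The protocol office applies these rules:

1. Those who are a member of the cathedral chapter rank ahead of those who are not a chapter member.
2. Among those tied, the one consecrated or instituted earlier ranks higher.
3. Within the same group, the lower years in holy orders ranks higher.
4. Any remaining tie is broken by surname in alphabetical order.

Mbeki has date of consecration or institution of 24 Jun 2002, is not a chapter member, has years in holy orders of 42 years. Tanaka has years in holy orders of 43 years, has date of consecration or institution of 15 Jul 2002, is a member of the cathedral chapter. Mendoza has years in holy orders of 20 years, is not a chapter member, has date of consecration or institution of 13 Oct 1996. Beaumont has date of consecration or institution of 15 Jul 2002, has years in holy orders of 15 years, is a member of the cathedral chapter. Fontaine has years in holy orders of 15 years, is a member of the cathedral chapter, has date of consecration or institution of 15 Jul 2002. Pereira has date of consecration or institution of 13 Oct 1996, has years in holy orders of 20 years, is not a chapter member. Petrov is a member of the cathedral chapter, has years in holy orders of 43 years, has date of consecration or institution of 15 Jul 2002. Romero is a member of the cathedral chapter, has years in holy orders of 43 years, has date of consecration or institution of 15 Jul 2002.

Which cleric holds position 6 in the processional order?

By the first rule: Beaumont, Fontaine, Petrov, Romero and Tanaka (each a member of the cathedral chapter); then Mendoza, Pereira and Mbeki (each not a chapter member).
Beaumont, Fontaine, Petrov, Romero and Tanaka all have date of consecration or institution 15 Jul 2002, so the next rule applies.
Among Beaumont, Fontaine, Petrov, Romero and Tanaka, by years in holy orders (lower first): Beaumont and Fontaine (15 years) before Petrov, Romero and Tanaka (43 years).
Among Beaumont and Fontaine, alphabetically by surname: Beaumont before Fontaine.
Among Petrov, Romero and Tanaka, alphabetically by surname: Petrov before Romero before Tanaka.
Among Mendoza, Pereira and Mbeki, by date of consecration or institution (earlier first): Mendoza and Pereira (13 Oct 1996) before Mbeki (24 Jun 2002).
Mendoza and Pereira both have years in holy orders 20 years, so the next rule applies.
Among Mendoza and Pereira, alphabetically by surname: Mendoza before Pereira.
Order: Beaumont, Fontaine, Petrov, Romero, Tanaka, Mendoza, Pereira, Mbeki.

Mendoza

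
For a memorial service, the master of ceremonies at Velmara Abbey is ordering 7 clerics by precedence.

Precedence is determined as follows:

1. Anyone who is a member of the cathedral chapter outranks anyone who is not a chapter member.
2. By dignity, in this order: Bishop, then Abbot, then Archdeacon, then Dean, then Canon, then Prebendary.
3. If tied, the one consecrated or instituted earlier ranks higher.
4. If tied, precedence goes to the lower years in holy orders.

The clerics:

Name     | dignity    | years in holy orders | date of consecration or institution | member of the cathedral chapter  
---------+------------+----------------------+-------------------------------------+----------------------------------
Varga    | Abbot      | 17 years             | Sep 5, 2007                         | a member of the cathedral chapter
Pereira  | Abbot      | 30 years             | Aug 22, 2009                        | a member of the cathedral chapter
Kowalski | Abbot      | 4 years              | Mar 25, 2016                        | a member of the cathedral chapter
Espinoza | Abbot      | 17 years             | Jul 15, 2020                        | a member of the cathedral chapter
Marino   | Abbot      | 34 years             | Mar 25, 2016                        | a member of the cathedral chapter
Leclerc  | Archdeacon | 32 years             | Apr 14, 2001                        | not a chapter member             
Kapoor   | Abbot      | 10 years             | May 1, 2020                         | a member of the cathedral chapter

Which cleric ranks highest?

By the first rule: Varga, Pereira, Kowalski, Marino, Kapoor and Espinoza (each a member of the cathedral chapter); then Leclerc (not a chapter member).
Varga, Pereira, Kowalski, Marino, Kapoor and Espinoza are each Abbot, so the next rule applies.
Among Varga, Pereira, Kowalski, Marino, Kapoor and Espinoza, by date of consecration or institution (earlier first): Varga (Sep 5, 2007) before Pereira (Aug 22, 2009) before Kowalski and Marino (Mar 25, 2016) before Kapoor (May 1, 2020) before Espinoza (Jul 15, 2020).
Among Kowalski and Marino, by years in holy orders (lower first): Kowalski (4 years) before Marino (34 years).
Order: Varga, Pereira, Kowalski, Marino, Kapoor, Espinoza, Leclerc.

Varga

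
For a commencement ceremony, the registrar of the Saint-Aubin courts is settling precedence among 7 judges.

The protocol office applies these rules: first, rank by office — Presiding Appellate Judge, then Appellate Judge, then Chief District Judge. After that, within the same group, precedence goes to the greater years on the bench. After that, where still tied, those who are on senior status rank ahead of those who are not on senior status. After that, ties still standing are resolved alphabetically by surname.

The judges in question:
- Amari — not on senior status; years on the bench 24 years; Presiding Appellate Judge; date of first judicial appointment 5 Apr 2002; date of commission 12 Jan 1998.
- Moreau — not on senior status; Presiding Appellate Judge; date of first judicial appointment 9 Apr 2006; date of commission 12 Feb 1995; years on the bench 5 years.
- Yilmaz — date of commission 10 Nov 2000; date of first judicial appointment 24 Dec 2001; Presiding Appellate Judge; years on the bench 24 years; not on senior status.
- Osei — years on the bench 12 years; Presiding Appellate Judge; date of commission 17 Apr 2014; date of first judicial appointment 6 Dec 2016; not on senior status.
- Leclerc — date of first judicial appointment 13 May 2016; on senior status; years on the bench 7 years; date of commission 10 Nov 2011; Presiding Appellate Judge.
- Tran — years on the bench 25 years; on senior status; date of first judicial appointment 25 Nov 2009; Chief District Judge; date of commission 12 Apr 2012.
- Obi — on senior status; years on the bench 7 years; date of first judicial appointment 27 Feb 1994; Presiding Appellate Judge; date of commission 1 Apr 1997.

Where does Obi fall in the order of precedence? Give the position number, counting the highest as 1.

By office: Amari, Yilmaz, Osei, Leclerc, Obi and Moreau (Presiding Appellate Judge); then Tran (Chief District Judge).
Among Amari, Yilmaz, Osei, Leclerc, Obi and Moreau, by years on the bench (higher first): Amari and Yilmaz (24 years) before Osei (12 years) before Leclerc and Obi (7 years) before Moreau (5 years).
Amari and Yilmaz are each not on senior status, so the next rule applies.
Among Amari and Yilmaz, alphabetically by surname: Amari before Yilmaz.
Leclerc and Obi are each on senior status, so the next rule applies.
Among Leclerc and Obi, alphabetically by surname: Leclerc before Obi.
Order: Amari, Yilmaz, Osei, Leclerc, Obi, Moreau, Tran. So position 5.

5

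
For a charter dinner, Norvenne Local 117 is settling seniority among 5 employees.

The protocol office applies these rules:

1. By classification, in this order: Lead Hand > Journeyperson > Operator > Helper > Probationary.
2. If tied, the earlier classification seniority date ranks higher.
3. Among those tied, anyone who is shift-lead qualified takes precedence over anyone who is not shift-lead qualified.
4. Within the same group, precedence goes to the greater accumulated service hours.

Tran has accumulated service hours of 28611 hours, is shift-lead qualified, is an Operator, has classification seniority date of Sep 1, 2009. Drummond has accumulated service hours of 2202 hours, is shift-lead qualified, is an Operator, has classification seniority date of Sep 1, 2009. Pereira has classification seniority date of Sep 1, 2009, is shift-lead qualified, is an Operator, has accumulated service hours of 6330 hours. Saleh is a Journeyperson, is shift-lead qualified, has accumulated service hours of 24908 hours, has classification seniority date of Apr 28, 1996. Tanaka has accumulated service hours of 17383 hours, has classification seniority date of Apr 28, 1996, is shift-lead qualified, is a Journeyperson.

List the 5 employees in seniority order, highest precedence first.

By classification: Saleh and Tanaka (Journeyperson); then Tran, Pereira and Drummond (Operator).
Saleh and Tanaka both have classification seniority date Apr 28, 1996, so the next rule applies.
Saleh and Tanaka are each shift-lead qualified, so the next rule applies.
Among Saleh and Tanaka, by accumulated service hours (higher first): Saleh (24908 hours) before Tanaka (17383 hours).
Tran, Pereira and Drummond all have classification seniority date Sep 1, 2009, so the next rule applies.
Tran, Pereira and Drummond are each shift-lead qualified, so the next rule applies.
Among Tran, Pereira and Drummond, by accumulated service hours (higher first): Tran (28611 hours) before Pereira (6330 hours) before Drummond (2202 hours).
Full order: Saleh, Tanaka, Tran, Pereira, Drummond.

Saleh, Tanaka, Tran, Pereira, Drummond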